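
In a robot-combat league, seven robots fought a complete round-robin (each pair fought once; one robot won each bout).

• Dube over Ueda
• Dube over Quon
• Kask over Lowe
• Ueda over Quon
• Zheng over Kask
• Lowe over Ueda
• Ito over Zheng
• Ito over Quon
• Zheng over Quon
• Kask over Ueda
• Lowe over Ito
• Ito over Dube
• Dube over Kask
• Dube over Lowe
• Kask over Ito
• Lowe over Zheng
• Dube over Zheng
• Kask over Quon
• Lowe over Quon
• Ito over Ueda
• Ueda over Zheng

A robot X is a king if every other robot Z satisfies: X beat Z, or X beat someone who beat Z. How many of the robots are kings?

Kask reaches everyone (king).
Ito reaches everyone (king).
Quon cannot reach Kask, Ito, Zheng, Ueda, Lowe, Dube in two steps.
Zheng cannot reach Dube in two steps.
Ueda cannot reach Ito, Lowe, Dube in two steps.
Lowe reaches everyone (king).
Dube reaches everyone (king).
Kings: Kask, Ito, Lowe, Dube — 4.

4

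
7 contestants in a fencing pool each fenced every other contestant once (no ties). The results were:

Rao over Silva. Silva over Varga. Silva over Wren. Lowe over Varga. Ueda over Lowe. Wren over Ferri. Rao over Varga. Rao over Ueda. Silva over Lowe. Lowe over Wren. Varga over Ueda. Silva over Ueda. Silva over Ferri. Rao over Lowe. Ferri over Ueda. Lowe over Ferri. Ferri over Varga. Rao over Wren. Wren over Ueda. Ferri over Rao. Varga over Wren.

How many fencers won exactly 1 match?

1

Win totals: Rao 5, Varga 2, Wren 2, Ueda 1, Ferri 3, Lowe 3, Silva 5.
Exactly 1: Ueda — 1 fencer.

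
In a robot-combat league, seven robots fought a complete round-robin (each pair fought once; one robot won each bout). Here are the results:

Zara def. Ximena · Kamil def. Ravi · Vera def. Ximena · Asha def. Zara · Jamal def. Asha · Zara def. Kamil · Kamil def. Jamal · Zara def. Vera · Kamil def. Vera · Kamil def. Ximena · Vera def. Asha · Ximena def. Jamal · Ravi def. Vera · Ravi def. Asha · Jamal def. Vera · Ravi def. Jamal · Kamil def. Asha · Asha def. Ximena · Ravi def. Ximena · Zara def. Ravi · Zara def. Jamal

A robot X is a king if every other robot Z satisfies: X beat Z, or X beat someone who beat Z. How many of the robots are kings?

Zara reaches everyone (king).
Ravi cannot reach Kamil in two steps.
Jamal cannot reach Ravi, Kamil in two steps.
Asha reaches everyone (king).
Kamil reaches everyone (king).
Ximena cannot reach Zara, Ravi, Kamil in two steps.
Vera cannot reach Ravi, Kamil in two steps.
Kings: Zara, Asha, Kamil — 3.

3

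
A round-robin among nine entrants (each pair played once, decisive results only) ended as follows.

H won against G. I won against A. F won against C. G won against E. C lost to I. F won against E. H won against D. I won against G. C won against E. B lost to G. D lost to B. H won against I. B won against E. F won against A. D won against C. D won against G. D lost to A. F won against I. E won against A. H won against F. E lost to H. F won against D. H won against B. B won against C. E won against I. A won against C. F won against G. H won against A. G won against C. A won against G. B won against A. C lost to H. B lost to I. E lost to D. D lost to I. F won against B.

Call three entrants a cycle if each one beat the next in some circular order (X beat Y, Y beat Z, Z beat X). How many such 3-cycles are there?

9

Win totals: A 3, B 4, C 1, D 3, E 2, F 7, G 3, H 8, I 5.
An entrant with w wins dominates both others in C(w,2) triples; summing gives 3 + 6 + 0 + 3 + 1 + 21 + 3 + 28 + 10 = 75 transitive triples.
Total triples C(9,3) = 84, so cyclic triples = 84 − 75 = 9.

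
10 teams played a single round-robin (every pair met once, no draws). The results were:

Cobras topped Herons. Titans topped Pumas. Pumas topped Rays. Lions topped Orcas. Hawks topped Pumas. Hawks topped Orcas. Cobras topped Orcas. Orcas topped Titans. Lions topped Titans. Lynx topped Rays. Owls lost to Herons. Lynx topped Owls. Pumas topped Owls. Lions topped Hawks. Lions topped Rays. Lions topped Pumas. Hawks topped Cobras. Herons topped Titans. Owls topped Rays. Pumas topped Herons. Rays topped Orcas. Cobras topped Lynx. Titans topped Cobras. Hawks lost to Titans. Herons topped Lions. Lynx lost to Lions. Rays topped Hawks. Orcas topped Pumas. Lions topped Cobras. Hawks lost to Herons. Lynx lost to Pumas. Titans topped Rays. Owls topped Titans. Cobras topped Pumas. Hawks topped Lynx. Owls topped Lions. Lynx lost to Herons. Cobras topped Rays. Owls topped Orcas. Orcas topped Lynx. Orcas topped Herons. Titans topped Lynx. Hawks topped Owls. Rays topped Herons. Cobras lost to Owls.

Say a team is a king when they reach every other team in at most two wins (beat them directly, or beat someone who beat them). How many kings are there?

8

Hawks reaches everyone (king).
Titans cannot reach Lions in two steps.
Herons reaches everyone (king).
Rays reaches everyone (king).
Pumas reaches everyone (king).
Cobras reaches everyone (king).
Owls reaches everyone (king).
Lynx cannot reach Pumas in two steps.
Orcas reaches everyone (king).
Lions reaches everyone (king).
Kings: Hawks, Herons, Rays, Pumas, Cobras, Owls, Orcas, Lions — 8.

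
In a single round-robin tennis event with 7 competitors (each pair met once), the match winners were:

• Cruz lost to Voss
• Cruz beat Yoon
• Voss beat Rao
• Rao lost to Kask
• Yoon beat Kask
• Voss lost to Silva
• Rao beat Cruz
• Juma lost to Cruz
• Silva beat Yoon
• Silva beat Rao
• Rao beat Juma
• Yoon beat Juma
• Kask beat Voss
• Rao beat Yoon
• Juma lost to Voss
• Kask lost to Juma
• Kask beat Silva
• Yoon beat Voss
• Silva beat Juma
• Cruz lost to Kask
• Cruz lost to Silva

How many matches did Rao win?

Rao's results: beat Yoon, Cruz, Juma; lost to Kask, Voss, Silva.
That is 3 wins.

3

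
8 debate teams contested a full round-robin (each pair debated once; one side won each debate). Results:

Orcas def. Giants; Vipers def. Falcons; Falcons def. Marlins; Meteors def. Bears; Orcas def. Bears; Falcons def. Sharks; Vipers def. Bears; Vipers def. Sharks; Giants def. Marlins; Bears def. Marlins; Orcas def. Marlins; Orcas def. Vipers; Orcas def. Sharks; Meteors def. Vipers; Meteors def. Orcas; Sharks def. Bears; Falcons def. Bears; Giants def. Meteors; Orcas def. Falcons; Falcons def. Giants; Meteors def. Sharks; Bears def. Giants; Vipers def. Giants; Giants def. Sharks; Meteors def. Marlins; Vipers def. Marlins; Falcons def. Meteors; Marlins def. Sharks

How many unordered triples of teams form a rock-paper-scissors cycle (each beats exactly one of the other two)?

7

Win totals: Bears 2, Falcons 5, Vipers 5, Orcas 6, Giants 3, Meteors 5, Sharks 1, Marlins 1.
A team with w wins dominates both others in C(w,2) triples; summing gives 1 + 10 + 10 + 15 + 3 + 10 + 0 + 0 = 49 transitive triples.
Total triples C(8,3) = 56, so cyclic triples = 56 − 49 = 7.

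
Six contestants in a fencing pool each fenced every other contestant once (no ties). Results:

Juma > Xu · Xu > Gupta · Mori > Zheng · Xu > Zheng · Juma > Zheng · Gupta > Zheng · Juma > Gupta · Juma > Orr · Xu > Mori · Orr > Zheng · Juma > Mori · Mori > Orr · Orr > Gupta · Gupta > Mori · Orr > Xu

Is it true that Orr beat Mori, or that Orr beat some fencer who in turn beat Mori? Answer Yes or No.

Orr did not beat Mori directly.
Orr beat Xu, Zheng, Gupta. Of those, Xu beat Mori.

Yes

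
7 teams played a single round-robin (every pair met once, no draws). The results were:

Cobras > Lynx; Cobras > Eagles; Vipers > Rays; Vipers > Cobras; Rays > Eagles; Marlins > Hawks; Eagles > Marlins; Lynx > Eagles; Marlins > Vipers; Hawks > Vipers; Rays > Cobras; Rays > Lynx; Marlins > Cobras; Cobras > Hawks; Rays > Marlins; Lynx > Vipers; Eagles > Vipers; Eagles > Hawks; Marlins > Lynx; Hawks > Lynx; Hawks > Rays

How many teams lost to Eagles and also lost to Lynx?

1

Eagles beat: Marlins, Hawks, Vipers.
Lynx beat: Vipers, Eagles.
Both beat: Vipers — 1.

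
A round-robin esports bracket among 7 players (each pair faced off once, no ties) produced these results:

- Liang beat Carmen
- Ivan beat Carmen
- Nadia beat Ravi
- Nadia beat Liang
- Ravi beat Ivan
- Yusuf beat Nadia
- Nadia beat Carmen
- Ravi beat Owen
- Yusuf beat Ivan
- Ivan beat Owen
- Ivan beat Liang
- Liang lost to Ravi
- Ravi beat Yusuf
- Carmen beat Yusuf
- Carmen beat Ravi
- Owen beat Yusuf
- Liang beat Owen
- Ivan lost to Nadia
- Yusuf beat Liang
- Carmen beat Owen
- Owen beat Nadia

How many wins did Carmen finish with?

Carmen's results: beat Owen, Ravi, Yusuf; lost to Nadia, Liang, Ivan.
That is 3 wins.

3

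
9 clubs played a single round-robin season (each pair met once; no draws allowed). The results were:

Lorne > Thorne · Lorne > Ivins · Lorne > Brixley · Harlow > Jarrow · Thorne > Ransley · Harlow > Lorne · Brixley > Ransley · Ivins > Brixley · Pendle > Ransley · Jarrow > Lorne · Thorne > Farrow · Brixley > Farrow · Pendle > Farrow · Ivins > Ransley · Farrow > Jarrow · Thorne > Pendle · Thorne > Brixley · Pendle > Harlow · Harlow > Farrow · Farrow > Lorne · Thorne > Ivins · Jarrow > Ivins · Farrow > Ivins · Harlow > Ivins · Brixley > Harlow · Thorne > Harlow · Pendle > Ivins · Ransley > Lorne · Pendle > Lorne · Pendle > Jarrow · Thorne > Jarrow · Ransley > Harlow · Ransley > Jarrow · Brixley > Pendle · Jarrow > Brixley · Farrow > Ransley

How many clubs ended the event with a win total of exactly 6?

1

Win totals: Pendle 6, Farrow 4, Ransley 3, Ivins 2, Lorne 3, Harlow 4, Thorne 7, Jarrow 3, Brixley 4.
Exactly 6: Pendle — 1 club.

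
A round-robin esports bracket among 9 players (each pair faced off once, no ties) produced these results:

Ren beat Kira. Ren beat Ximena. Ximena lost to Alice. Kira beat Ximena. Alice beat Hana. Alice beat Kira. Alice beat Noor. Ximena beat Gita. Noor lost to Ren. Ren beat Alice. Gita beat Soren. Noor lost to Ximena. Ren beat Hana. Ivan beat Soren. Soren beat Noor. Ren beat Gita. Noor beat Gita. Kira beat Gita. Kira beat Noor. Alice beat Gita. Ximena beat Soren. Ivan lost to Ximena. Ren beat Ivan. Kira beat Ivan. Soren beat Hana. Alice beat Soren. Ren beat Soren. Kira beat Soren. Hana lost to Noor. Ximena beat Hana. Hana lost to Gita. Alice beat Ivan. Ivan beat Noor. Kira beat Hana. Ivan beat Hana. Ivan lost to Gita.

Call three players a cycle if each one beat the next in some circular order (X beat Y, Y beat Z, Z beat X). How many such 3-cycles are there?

2

Win totals: Gita 3, Ren 8, Soren 2, Ximena 5, Ivan 3, Noor 2, Alice 7, Hana 0, Kira 6.
A player with w wins dominates both others in C(w,2) triples; summing gives 3 + 28 + 1 + 10 + 3 + 1 + 21 + 0 + 15 = 82 transitive triples.
Total triples C(9,3) = 84, so cyclic triples = 84 − 82 = 2.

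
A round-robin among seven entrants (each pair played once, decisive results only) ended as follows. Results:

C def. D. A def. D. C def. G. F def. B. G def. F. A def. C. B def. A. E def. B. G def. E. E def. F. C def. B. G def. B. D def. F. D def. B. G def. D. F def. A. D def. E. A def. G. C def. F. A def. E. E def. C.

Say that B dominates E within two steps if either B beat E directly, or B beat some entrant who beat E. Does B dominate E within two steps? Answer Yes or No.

B did not beat E directly.
B beat A. Of those, A beat E.

Yes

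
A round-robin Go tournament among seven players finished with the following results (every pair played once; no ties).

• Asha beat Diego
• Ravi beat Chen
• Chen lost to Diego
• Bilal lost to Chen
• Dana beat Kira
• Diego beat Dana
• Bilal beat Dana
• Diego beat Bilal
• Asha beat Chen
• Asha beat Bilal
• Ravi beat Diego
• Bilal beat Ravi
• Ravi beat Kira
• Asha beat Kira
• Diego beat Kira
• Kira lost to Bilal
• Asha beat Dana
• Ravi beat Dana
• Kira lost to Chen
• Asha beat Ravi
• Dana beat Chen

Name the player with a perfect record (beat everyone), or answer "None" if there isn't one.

Asha

Asha has 6 wins out of 6 opponents — a perfect record.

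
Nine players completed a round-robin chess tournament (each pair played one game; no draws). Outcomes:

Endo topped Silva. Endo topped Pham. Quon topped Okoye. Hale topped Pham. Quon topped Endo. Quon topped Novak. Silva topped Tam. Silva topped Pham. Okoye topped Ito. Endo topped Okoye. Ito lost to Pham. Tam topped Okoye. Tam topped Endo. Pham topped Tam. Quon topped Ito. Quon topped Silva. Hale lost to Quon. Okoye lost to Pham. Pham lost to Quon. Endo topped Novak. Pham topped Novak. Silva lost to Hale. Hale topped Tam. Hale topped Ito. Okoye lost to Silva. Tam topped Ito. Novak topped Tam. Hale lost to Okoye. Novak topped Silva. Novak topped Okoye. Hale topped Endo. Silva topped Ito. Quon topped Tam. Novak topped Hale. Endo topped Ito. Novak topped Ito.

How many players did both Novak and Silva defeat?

3

Novak beat: Tam, Silva, Ito, Hale, Okoye.
Silva beat: Tam, Pham, Ito, Okoye.
Both beat: Tam, Ito, Okoye — 3.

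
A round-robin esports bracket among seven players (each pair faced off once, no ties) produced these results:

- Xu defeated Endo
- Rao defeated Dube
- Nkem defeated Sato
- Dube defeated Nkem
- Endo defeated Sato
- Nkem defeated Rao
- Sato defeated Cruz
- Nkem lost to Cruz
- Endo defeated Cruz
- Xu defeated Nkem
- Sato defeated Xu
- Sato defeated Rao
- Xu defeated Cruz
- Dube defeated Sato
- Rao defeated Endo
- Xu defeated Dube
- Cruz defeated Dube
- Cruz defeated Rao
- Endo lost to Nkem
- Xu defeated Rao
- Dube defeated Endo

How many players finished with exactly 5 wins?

1

Win totals: Dube 3, Xu 5, Endo 2, Rao 2, Sato 3, Cruz 3, Nkem 3.
Exactly 5: Xu — 1 player.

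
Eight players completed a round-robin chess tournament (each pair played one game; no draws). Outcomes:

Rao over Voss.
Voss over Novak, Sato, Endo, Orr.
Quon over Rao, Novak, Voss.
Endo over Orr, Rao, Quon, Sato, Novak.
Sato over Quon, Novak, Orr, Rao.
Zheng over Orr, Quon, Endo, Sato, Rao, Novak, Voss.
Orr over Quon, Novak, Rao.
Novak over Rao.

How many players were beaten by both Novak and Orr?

1

Novak beat: Rao.
Orr beat: Novak, Rao, Quon.
Both beat: Rao — 1.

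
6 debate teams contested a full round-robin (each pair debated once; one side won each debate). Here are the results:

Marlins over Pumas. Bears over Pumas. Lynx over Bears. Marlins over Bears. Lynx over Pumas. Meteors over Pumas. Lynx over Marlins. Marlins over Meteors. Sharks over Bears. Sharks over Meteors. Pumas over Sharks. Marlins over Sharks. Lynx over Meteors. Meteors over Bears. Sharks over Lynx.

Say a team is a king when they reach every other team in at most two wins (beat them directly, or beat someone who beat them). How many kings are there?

Sharks reaches everyone (king).
Marlins reaches everyone (king).
Pumas cannot reach Marlins in two steps.
Bears cannot reach Marlins, Meteors, Lynx in two steps.
Meteors cannot reach Marlins, Lynx in two steps.
Lynx reaches everyone (king).
Kings: Sharks, Marlins, Lynx — 3.

3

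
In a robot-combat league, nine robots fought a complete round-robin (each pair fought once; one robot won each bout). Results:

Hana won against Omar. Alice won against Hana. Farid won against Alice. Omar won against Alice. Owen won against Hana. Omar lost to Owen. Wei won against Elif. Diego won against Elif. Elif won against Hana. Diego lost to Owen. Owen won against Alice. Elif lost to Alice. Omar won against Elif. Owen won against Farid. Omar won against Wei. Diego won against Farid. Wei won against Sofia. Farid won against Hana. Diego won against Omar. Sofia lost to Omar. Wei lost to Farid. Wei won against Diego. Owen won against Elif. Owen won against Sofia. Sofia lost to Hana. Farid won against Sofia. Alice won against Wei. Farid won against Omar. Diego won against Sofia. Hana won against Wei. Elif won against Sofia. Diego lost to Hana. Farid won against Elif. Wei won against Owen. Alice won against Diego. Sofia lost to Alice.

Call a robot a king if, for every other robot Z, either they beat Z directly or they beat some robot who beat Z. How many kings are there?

5

Elif cannot reach Farid, Alice, Owen in two steps.
Wei reaches everyone (king).
Farid reaches everyone (king).
Alice reaches everyone (king).
Hana reaches everyone (king).
Owen reaches everyone (king).
Diego cannot reach Owen in two steps.
Sofia cannot reach Elif, Wei, Farid, Alice, Hana, Owen, Diego, Omar in two steps.
Omar cannot reach Farid in two steps.
Kings: Wei, Farid, Alice, Hana, Owen — 5.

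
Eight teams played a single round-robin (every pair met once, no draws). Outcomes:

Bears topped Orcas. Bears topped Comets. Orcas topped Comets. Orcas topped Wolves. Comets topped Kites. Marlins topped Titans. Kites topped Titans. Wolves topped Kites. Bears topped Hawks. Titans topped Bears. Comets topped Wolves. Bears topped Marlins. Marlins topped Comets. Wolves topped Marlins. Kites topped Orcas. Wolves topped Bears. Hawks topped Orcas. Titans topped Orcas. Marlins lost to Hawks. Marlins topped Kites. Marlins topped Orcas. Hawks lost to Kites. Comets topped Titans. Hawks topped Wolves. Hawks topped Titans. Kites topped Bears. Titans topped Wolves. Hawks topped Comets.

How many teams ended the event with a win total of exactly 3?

Win totals: Kites 4, Marlins 4, Hawks 5, Titans 3, Orcas 2, Wolves 3, Bears 4, Comets 3.
Exactly 3: Titans, Wolves, Comets — 3 teams.

3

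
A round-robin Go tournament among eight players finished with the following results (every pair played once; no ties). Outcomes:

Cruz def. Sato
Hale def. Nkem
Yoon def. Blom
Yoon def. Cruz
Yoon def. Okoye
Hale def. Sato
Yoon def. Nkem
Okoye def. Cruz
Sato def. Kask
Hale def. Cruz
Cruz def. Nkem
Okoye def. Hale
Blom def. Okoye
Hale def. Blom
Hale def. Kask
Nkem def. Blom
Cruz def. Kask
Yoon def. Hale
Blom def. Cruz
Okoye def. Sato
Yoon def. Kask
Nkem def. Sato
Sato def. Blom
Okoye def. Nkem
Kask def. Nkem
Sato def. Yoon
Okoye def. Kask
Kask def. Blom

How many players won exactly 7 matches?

Win totals: Sato 3, Hale 5, Blom 2, Okoye 5, Nkem 2, Kask 2, Cruz 3, Yoon 6.
No player has exactly 7 wins.

0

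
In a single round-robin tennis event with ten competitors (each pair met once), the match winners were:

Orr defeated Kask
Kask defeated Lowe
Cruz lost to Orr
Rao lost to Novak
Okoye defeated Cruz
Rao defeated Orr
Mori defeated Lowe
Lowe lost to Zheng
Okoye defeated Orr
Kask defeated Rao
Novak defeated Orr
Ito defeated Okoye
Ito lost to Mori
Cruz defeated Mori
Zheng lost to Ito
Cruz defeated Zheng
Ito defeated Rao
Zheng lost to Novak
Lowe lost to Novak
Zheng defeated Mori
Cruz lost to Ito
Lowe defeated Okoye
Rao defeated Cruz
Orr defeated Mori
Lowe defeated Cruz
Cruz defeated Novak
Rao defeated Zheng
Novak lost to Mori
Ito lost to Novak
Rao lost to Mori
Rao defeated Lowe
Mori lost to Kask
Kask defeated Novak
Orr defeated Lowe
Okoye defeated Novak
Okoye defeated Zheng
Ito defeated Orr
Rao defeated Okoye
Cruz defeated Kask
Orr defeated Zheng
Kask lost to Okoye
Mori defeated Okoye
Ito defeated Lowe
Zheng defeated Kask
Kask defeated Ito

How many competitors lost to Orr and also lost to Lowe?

1

Orr beat: Zheng, Cruz, Lowe, Kask, Mori.
Lowe beat: Cruz, Okoye.
Both beat: Cruz — 1.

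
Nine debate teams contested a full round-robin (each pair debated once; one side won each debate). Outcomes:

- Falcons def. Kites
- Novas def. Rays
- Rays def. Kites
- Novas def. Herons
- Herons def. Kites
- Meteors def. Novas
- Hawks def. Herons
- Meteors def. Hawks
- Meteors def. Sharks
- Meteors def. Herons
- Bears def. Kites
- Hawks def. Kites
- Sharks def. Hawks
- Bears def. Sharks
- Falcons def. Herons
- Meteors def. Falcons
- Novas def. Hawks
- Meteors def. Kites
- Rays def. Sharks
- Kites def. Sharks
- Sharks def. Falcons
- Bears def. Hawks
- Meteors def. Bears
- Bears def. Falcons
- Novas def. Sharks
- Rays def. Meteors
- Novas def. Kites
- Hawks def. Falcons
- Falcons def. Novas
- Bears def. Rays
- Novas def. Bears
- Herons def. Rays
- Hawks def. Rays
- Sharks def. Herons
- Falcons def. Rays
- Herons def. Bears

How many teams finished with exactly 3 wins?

3

Win totals: Falcons 4, Herons 3, Kites 1, Sharks 3, Meteors 7, Novas 6, Bears 5, Rays 3, Hawks 4.
Exactly 3: Herons, Sharks, Rays — 3 teams.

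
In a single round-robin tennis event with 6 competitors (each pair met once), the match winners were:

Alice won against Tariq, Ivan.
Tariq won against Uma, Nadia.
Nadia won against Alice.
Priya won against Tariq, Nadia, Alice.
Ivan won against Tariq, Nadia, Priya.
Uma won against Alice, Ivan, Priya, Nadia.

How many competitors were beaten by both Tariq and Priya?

1

Tariq beat: Nadia, Uma.
Priya beat: Alice, Nadia, Tariq.
Both beat: Nadia — 1.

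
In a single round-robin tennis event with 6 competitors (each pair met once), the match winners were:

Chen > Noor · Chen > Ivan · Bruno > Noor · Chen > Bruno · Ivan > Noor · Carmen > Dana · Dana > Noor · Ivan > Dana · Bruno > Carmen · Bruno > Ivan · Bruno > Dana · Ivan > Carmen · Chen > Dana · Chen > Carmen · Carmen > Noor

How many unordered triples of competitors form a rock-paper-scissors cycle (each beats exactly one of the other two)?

Of the C(6,3) = 20 triples, the cyclic ones are: none.
That is 0.

0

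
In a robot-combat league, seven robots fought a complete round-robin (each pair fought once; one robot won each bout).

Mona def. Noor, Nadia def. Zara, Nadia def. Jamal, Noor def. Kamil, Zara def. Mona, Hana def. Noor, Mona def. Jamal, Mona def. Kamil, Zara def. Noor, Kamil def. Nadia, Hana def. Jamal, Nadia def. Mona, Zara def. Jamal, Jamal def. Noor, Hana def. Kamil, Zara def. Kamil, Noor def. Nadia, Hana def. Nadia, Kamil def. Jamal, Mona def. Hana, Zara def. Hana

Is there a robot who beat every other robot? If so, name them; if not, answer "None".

None

Highest win total is Zara with 5 (out of 6 possible).
Zara lost to Nadia, so no robot went undefeated.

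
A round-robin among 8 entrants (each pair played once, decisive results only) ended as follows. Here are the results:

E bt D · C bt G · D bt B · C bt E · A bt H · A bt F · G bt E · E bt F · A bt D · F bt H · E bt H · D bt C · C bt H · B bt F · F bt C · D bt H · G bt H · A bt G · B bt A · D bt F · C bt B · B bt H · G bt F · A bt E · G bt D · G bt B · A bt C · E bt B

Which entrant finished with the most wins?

A

Win totals: A 6, B 3, C 4, D 4, E 4, F 2, G 5, H 0.
A leads with 6 wins (next highest: 5).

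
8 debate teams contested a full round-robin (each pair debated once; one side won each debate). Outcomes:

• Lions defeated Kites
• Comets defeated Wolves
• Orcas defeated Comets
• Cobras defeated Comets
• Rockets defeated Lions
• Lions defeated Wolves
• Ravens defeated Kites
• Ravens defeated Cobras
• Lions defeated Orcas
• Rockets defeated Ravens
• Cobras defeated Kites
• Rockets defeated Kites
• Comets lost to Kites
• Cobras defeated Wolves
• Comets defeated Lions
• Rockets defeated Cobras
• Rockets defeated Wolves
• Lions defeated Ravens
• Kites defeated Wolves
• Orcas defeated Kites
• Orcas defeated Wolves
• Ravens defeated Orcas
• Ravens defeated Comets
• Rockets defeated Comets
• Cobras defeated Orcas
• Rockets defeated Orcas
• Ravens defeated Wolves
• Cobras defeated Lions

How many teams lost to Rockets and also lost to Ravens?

Rockets beat: Wolves, Cobras, Comets, Lions, Ravens, Orcas, Kites.
Ravens beat: Wolves, Cobras, Comets, Orcas, Kites.
Both beat: Wolves, Cobras, Comets, Orcas, Kites — 5.

5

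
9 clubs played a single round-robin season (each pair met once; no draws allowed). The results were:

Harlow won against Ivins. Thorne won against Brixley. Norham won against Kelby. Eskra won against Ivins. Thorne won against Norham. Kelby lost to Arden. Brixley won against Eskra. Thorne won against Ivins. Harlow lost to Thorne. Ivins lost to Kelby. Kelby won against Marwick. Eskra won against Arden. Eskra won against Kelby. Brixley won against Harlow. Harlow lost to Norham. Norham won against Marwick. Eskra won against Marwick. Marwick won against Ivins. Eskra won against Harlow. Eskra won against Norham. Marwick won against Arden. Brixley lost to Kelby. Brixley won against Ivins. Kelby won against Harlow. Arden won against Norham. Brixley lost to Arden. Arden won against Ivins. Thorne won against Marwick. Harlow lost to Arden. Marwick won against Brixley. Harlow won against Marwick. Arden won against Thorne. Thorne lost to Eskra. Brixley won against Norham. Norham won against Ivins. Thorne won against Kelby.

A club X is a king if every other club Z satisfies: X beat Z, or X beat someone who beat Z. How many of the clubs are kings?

Norham cannot reach Eskra, Thorne in two steps.
Harlow cannot reach Norham, Kelby, Eskra, Thorne in two steps.
Brixley reaches everyone (king).
Kelby cannot reach Thorne in two steps.
Eskra reaches everyone (king).
Marwick reaches everyone (king).
Thorne reaches everyone (king).
Ivins cannot reach Norham, Harlow, Brixley, Kelby, Eskra, Marwick, Thorne, Arden in two steps.
Arden reaches everyone (king).
Kings: Brixley, Eskra, Marwick, Thorne, Arden — 5.

5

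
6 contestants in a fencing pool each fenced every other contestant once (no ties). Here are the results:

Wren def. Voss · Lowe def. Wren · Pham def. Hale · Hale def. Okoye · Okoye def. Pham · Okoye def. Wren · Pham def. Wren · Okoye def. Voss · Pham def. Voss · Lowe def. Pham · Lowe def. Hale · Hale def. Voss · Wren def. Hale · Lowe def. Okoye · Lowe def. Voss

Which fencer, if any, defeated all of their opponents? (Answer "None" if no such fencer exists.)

Lowe

Lowe has 5 wins out of 5 opponents — a perfect record.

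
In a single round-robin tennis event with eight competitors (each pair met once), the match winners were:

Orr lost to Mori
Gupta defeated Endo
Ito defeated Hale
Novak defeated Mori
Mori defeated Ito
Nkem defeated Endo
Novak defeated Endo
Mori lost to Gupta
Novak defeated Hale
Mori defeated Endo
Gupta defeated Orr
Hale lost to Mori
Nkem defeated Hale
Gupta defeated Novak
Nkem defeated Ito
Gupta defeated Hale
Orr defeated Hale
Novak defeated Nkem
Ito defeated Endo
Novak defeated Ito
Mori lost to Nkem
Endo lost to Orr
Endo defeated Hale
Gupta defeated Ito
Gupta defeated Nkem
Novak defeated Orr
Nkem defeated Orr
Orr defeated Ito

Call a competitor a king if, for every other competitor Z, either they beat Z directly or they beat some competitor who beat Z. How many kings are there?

1

Ito cannot reach Mori, Orr, Novak, Nkem, Gupta in two steps.
Endo cannot reach Ito, Mori, Orr, Novak, Nkem, Gupta in two steps.
Hale cannot reach Ito, Endo, Mori, Orr, Novak, Nkem, Gupta in two steps.
Mori cannot reach Novak, Nkem, Gupta in two steps.
Orr cannot reach Mori, Novak, Nkem, Gupta in two steps.
Novak cannot reach Gupta in two steps.
Nkem cannot reach Novak, Gupta in two steps.
Gupta reaches everyone (king).
Kings: Gupta — 1.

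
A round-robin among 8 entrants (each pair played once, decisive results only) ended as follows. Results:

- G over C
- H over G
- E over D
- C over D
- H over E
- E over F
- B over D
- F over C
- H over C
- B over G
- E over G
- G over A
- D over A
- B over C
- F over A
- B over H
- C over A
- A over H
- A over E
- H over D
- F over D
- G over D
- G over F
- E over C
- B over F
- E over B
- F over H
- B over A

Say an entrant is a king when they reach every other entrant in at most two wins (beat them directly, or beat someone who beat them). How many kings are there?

4

A reaches everyone (king).
B reaches everyone (king).
C cannot reach B, F, G in two steps.
D cannot reach B, C, F, G in two steps.
E reaches everyone (king).
F cannot reach B in two steps.
G cannot reach B in two steps.
H reaches everyone (king).
Kings: A, B, E, H — 4.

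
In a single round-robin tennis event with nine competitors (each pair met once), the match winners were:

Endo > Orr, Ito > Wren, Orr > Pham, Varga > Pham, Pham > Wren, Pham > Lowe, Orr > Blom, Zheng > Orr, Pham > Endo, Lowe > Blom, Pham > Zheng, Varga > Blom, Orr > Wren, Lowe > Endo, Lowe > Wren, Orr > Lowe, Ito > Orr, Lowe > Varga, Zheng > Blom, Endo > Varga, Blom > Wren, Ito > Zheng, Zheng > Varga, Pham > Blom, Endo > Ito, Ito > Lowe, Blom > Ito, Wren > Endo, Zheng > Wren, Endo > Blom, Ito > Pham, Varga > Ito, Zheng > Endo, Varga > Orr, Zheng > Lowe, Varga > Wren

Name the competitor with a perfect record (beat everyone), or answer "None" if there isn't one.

None

Highest win total is Zheng with 6 (out of 8 possible).
Zheng lost to Pham, Ito, so no competitor went undefeated.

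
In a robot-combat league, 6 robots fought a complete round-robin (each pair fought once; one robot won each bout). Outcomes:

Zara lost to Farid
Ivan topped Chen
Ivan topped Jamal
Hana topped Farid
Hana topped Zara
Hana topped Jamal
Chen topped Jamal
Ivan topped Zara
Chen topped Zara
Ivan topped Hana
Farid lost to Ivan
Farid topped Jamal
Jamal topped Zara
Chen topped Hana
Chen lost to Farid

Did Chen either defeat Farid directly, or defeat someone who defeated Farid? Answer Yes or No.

Chen did not beat Farid directly.
Chen beat Hana, Jamal, Zara. Of those, Hana beat Farid.

Yes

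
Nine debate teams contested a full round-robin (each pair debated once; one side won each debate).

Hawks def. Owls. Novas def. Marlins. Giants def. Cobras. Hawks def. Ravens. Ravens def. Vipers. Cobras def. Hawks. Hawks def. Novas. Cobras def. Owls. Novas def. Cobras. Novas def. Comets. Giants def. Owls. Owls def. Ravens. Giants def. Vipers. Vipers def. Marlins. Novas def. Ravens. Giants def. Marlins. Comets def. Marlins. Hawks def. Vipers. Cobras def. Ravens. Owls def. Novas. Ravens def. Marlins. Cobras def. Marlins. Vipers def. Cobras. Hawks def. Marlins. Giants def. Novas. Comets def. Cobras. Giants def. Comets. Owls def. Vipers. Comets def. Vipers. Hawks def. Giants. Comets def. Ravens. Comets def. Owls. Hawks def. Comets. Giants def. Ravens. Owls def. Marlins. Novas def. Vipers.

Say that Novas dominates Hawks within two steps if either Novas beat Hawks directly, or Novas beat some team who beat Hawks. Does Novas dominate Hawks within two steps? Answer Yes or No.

Yes

Novas did not beat Hawks directly.
Novas beat Marlins, Cobras, Vipers, Comets, Ravens. Of those, Cobras beat Hawks.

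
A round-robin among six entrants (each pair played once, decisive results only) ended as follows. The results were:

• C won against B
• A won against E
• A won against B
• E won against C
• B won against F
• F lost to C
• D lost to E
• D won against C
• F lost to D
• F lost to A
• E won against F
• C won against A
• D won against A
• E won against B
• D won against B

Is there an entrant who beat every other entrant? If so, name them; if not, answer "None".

Highest win total is E with 4 (out of 5 possible).
E lost to A, so no entrant went undefeated.

None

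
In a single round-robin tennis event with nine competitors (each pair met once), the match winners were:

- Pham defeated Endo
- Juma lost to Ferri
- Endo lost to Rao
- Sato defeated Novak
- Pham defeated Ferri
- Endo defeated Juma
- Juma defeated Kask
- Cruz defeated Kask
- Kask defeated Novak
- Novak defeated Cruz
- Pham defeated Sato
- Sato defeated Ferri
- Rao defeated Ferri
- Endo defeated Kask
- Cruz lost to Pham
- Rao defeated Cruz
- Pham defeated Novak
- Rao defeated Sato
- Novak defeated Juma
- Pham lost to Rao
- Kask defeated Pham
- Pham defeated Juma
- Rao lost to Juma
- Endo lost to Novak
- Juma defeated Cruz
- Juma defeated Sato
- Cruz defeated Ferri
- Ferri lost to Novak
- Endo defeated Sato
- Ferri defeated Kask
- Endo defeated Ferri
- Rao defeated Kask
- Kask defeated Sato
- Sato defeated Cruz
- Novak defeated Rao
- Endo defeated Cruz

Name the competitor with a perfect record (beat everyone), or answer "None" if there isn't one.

Highest win total is Rao with 6 (out of 8 possible).
Rao lost to Novak, Juma, so no competitor went undefeated.

None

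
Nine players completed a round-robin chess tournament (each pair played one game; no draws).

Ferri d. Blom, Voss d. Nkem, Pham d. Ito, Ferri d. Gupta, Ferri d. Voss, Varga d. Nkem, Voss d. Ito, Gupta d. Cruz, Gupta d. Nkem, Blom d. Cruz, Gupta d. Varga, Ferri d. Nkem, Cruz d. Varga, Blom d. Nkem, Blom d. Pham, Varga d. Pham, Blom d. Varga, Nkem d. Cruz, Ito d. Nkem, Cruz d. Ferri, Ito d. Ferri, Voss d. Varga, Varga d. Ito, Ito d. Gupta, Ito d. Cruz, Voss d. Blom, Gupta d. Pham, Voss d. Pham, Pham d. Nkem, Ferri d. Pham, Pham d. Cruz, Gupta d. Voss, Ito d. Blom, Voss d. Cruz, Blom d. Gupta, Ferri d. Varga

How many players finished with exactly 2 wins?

1

Win totals: Gupta 5, Ito 5, Blom 5, Nkem 1, Varga 3, Cruz 2, Pham 3, Ferri 6, Voss 6.
Exactly 2: Cruz — 1 player.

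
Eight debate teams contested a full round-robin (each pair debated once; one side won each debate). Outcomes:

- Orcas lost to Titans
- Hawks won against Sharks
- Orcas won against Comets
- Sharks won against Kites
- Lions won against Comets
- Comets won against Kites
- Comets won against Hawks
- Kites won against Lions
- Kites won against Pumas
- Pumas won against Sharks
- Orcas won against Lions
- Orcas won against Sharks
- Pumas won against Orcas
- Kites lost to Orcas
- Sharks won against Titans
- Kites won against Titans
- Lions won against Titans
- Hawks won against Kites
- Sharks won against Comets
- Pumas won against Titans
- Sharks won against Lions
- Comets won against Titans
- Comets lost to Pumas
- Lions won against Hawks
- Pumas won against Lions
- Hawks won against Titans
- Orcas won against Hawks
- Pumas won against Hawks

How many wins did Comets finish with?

Comets' results: beat Hawks, Titans, Kites; lost to Orcas, Lions, Pumas, Sharks.
That is 3 wins.

3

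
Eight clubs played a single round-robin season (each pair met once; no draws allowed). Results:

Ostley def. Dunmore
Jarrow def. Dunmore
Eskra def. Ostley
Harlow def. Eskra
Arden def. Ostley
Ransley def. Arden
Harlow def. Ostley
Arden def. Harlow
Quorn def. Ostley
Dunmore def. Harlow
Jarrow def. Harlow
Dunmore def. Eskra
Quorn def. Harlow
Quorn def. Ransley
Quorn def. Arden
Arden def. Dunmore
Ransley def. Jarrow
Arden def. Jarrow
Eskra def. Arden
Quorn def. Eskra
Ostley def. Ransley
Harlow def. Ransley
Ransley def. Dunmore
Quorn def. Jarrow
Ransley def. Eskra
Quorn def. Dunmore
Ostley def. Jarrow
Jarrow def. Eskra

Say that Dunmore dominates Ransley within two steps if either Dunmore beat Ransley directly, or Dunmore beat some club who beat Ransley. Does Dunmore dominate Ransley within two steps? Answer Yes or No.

Dunmore did not beat Ransley directly.
Dunmore beat Eskra, Harlow. Of those, Harlow beat Ransley.

Yes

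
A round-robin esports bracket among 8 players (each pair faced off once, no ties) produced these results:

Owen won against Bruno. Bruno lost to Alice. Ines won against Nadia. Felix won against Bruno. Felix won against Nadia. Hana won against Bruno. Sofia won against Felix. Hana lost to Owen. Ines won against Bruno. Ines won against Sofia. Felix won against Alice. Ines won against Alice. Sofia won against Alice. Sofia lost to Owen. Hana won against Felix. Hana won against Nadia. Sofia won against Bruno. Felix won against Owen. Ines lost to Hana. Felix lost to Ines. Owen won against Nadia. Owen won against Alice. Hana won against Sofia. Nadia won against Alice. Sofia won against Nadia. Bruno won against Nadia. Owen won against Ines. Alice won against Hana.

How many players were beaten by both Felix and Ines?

3

Felix beat: Bruno, Alice, Owen, Nadia.
Ines beat: Sofia, Bruno, Felix, Alice, Nadia.
Both beat: Bruno, Alice, Nadia — 3.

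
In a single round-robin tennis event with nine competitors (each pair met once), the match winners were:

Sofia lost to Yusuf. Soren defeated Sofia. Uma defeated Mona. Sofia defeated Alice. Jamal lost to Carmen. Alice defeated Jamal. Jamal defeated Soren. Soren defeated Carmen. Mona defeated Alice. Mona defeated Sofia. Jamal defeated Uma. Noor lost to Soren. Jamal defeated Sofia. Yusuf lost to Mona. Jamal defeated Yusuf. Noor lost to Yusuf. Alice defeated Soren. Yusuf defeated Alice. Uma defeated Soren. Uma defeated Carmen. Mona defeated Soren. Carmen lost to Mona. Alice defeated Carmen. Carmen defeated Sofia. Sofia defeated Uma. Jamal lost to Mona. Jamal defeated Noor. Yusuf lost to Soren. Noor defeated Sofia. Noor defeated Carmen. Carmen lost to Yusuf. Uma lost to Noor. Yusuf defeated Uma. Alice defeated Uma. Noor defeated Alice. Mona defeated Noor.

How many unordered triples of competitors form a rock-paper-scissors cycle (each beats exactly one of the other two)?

20

Win totals: Uma 3, Sofia 2, Mona 7, Soren 4, Alice 4, Noor 4, Jamal 5, Yusuf 5, Carmen 2.
A competitor with w wins dominates both others in C(w,2) triples; summing gives 3 + 1 + 21 + 6 + 6 + 6 + 10 + 10 + 1 = 64 transitive triples.
Total triples C(9,3) = 84, so cyclic triples = 84 − 64 = 20.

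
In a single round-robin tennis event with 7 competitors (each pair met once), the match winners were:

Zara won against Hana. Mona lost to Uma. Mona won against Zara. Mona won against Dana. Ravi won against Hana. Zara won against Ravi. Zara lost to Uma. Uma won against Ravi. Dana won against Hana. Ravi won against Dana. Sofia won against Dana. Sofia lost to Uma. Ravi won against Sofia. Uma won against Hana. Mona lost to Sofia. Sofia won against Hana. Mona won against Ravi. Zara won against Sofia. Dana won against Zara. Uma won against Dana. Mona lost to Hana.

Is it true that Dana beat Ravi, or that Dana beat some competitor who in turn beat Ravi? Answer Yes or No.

Yes

Dana did not beat Ravi directly.
Dana beat Zara, Hana. Of those, Zara beat Ravi.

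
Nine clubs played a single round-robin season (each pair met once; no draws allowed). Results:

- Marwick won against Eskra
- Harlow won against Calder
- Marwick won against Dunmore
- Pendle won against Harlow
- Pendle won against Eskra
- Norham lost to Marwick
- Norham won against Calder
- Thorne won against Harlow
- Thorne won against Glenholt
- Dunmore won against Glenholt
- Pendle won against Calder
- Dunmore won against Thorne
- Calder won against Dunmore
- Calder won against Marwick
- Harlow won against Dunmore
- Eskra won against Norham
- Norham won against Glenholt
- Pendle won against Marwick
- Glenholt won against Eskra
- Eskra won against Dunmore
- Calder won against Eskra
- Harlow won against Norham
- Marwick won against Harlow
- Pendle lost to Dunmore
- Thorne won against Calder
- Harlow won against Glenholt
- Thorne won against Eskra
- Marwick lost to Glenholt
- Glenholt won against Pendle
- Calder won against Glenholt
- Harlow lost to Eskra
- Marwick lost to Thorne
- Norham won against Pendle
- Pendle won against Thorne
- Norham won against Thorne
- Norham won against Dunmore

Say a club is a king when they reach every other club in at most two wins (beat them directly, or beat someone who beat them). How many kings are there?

7

Calder reaches everyone (king).
Eskra cannot reach Marwick in two steps.
Glenholt reaches everyone (king).
Thorne reaches everyone (king).
Harlow reaches everyone (king).
Norham reaches everyone (king).
Marwick reaches everyone (king).
Pendle reaches everyone (king).
Dunmore cannot reach Norham in two steps.
Kings: Calder, Glenholt, Thorne, Harlow, Norham, Marwick, Pendle — 7.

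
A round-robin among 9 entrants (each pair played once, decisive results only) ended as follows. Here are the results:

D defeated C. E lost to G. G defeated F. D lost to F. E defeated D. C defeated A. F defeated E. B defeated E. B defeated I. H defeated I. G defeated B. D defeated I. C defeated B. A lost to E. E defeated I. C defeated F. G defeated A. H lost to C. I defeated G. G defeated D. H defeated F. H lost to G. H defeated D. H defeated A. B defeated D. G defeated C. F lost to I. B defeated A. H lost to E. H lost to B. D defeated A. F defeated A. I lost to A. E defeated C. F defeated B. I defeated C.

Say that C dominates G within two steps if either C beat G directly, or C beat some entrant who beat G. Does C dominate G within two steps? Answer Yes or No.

C did not beat G directly.
C beat A, B, F, H, but each of them lost to G. No two-step path.

No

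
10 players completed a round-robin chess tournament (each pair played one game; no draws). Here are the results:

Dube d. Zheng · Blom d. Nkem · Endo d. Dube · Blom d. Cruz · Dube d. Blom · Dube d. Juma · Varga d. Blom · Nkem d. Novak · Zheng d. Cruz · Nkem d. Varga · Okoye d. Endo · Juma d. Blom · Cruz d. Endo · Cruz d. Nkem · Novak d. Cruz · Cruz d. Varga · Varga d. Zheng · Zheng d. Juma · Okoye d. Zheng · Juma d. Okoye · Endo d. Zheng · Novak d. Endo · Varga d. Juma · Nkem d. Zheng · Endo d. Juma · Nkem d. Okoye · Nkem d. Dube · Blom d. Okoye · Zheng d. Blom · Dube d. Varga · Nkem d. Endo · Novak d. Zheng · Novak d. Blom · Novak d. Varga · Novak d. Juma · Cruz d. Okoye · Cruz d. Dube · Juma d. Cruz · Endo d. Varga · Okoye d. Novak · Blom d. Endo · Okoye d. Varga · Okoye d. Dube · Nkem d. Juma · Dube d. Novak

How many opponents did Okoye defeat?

5

Okoye's results: beat Varga, Dube, Endo, Zheng, Novak; lost to Cruz, Blom, Nkem, Juma.
That is 5 wins.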